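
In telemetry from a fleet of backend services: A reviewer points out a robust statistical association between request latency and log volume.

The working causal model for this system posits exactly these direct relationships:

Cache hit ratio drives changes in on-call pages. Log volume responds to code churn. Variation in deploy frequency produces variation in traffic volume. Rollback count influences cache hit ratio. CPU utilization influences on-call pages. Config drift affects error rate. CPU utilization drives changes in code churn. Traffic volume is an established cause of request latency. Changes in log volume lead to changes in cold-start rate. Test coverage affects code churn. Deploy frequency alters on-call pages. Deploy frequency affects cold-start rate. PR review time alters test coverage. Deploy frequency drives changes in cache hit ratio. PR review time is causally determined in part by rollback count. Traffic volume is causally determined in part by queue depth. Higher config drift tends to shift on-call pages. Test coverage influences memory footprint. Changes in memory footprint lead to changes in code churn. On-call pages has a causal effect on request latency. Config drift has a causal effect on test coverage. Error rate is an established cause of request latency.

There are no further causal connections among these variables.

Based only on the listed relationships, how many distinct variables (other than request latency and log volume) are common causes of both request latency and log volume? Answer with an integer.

3

The common causes are: CPU utilization (to request latency via CPU utilization → on-call pages → request latency; to log volume via CPU utilization → code churn → log volume); config drift (to request latency via config drift → on-call pages → request latency; to log volume via config drift → test coverage → code churn → log volume); rollback count (to request latency via rollback count → cache hit ratio → on-call pages → request latency; to log volume via rollback count → PR review time → test coverage → code churn → log volume).
Every other variable lacks a causal path to at least one of request latency and log volume.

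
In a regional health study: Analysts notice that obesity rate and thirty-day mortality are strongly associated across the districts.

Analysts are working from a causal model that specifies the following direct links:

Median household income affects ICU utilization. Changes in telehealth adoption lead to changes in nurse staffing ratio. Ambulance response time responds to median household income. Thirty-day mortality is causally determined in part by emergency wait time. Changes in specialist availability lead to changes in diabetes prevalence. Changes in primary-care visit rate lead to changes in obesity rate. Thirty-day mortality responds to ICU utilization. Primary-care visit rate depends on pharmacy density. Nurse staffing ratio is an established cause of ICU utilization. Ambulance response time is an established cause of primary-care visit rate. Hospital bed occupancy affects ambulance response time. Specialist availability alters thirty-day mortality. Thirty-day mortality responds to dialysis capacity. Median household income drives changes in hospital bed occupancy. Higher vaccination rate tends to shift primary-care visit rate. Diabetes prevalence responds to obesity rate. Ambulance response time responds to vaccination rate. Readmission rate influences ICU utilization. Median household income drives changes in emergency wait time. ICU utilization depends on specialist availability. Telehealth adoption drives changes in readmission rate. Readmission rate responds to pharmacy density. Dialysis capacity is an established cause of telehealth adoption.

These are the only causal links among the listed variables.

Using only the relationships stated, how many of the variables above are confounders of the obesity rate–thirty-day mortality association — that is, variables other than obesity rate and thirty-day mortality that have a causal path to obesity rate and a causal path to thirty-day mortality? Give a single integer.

2

The common causes are: median household income (to obesity rate via median household income → ambulance response time → primary-care visit rate → obesity rate; to thirty-day mortality via median household income → ICU utilization → thirty-day mortality); pharmacy density (to obesity rate via pharmacy density → primary-care visit rate → obesity rate; to thirty-day mortality via pharmacy density → readmission rate → ICU utilization → thirty-day mortality).
Every other variable lacks a causal path to at least one of obesity rate and thirty-day mortality.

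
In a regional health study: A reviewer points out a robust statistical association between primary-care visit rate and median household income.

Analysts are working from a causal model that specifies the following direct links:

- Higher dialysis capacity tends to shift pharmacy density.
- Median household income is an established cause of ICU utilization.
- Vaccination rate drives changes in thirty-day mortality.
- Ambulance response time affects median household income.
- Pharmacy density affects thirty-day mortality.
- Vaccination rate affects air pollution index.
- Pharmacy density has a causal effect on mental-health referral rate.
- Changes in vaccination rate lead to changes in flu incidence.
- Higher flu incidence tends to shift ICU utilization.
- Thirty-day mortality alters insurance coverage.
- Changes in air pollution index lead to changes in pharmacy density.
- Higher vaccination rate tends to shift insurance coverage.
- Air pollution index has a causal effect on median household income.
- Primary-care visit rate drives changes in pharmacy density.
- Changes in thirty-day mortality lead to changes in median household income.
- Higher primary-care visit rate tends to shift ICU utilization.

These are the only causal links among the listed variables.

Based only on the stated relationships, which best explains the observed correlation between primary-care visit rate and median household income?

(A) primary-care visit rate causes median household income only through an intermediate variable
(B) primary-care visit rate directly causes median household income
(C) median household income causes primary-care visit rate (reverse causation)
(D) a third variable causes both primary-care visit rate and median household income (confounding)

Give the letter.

Primary-care visit rate reaches median household income through primary-care visit rate → pharmacy density → thirty-day mortality → median household income — an indirect causal chain with no direct primary-care visit rate → median household income link. No variable causes both primary-care visit rate and median household income, so confounding is ruled out; the effect is mediated.

A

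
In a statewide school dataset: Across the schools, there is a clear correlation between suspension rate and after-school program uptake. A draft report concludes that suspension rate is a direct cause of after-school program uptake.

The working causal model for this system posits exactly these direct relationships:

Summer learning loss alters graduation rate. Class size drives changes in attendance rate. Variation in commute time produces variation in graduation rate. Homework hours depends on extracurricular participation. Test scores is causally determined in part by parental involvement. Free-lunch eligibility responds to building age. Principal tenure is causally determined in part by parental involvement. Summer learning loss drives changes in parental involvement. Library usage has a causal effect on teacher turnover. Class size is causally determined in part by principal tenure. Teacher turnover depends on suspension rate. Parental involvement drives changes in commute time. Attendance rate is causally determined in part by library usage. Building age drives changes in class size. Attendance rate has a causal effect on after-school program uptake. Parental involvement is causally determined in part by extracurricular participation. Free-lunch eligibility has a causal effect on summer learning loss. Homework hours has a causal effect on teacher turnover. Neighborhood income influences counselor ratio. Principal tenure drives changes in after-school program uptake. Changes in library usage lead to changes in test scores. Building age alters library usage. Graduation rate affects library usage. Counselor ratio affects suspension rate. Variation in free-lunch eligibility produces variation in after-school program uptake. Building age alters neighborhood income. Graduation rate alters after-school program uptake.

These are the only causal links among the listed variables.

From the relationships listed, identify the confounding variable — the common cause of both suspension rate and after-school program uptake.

building age

Building age has a causal path to suspension rate (building age → neighborhood income → counselor ratio → suspension rate) and a separate causal path to after-school program uptake (building age → free-lunch eligibility → after-school program uptake), so it is a common cause of both.
No stated relationship gives suspension rate a causal route to after-school program uptake, so the correlation is explained by the shared upstream cause rather than a direct effect.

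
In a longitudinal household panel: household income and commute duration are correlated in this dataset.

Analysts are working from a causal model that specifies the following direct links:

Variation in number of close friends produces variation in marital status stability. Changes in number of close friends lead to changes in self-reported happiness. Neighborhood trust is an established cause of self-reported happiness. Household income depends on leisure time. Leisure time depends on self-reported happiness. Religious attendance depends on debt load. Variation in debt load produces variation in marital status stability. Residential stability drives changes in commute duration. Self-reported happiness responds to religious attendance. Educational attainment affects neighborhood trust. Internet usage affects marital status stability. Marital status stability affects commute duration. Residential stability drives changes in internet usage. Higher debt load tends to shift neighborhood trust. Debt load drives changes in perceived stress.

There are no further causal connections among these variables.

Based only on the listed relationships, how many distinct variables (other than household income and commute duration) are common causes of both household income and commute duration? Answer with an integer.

The common causes are: debt load (to household income via debt load → religious attendance → self-reported happiness → leisure time → household income; to commute duration via debt load → marital status stability → commute duration); number of close friends (to household income via number of close friends → self-reported happiness → leisure time → household income; to commute duration via number of close friends → marital status stability → commute duration).
Every other variable lacks a causal path to at least one of household income and commute duration.

2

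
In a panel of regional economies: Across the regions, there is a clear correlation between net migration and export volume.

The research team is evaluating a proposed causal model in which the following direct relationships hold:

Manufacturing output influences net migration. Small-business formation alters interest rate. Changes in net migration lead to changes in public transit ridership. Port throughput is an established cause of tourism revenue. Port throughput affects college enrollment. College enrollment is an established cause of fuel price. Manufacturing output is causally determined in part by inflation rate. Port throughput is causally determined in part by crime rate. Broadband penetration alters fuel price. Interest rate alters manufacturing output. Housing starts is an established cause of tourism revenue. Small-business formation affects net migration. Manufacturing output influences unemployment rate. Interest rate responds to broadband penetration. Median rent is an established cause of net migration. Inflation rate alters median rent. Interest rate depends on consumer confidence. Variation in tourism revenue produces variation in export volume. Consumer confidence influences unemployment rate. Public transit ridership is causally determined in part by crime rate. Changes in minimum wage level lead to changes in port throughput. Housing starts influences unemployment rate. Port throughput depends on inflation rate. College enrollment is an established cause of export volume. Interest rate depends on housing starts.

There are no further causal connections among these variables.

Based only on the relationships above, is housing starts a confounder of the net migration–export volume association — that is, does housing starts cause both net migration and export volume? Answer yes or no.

yes

Housing starts has a causal path to net migration (housing starts → interest rate → manufacturing output → net migration) and to export volume (housing starts → tourism revenue → export volume), so it is a common cause of both — a confounder.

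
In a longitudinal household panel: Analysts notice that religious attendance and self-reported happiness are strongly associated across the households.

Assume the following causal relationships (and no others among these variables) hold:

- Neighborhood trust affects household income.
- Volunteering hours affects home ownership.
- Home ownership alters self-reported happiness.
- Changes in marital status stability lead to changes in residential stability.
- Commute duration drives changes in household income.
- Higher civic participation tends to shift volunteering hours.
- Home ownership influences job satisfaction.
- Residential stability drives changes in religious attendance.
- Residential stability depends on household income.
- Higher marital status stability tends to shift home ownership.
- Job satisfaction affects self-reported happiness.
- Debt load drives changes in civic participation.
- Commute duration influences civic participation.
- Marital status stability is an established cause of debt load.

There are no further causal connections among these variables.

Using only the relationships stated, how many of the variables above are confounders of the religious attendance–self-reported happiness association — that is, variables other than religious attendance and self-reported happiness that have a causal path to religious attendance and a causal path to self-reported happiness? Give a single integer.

The common causes are: commute duration (to religious attendance via commute duration → household income → residential stability → religious attendance; to self-reported happiness via commute duration → civic participation → volunteering hours → home ownership → self-reported happiness); marital status stability (to religious attendance via marital status stability → residential stability → religious attendance; to self-reported happiness via marital status stability → home ownership → self-reported happiness).
Every other variable lacks a causal path to at least one of religious attendance and self-reported happiness.

2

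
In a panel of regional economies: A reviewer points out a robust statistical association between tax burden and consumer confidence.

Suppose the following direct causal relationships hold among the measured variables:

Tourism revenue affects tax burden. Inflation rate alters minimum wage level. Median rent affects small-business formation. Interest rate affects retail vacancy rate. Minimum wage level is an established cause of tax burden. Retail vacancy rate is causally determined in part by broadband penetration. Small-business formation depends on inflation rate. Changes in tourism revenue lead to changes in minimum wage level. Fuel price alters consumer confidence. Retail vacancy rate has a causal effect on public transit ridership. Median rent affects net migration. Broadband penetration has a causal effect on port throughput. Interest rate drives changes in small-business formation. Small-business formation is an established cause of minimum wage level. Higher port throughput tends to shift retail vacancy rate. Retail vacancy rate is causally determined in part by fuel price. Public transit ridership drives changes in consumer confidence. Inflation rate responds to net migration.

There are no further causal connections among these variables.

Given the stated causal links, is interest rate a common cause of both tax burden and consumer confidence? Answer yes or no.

Interest rate has a causal path to tax burden (interest rate → small-business formation → minimum wage level → tax burden) and to consumer confidence (interest rate → retail vacancy rate → public transit ridership → consumer confidence), so it is a common cause of both — a confounder.

yes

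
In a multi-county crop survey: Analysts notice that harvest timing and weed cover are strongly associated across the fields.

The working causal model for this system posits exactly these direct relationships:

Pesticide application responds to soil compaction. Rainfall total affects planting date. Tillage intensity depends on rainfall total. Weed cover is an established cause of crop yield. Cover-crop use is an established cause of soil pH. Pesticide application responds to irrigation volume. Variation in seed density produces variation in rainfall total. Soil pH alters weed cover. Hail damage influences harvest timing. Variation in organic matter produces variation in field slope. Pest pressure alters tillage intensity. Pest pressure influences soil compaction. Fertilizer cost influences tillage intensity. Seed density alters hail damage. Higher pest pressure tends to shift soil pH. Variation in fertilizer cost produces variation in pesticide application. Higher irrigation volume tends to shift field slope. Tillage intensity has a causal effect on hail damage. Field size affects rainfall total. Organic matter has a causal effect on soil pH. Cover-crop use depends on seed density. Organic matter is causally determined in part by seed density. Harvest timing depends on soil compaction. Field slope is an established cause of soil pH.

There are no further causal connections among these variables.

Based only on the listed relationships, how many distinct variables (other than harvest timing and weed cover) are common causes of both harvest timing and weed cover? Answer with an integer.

2

The common causes are: pest pressure (to harvest timing via pest pressure → soil compaction → harvest timing; to weed cover via pest pressure → soil pH → weed cover); seed density (to harvest timing via seed density → hail damage → harvest timing; to weed cover via seed density → cover-crop use → soil pH → weed cover).
Every other variable lacks a causal path to at least one of harvest timing and weed cover.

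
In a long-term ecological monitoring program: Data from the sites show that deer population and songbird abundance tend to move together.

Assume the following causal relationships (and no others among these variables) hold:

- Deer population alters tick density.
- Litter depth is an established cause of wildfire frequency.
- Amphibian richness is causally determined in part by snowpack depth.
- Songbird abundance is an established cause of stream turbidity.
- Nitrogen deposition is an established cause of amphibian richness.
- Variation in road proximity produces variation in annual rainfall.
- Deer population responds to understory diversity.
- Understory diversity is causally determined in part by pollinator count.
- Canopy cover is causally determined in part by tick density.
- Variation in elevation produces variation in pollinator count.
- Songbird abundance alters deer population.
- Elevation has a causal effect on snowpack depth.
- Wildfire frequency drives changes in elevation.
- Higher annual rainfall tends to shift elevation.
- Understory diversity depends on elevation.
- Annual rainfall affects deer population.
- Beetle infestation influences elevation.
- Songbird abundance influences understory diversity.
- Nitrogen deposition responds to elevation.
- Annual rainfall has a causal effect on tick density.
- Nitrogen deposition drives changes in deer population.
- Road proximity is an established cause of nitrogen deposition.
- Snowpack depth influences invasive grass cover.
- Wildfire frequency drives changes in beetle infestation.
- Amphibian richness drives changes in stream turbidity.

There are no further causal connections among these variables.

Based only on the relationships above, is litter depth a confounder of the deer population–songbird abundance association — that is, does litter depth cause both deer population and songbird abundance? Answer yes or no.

Litter depth has no stated causal path to songbird abundance. A confounder must cause both variables, so litter depth does not qualify.

no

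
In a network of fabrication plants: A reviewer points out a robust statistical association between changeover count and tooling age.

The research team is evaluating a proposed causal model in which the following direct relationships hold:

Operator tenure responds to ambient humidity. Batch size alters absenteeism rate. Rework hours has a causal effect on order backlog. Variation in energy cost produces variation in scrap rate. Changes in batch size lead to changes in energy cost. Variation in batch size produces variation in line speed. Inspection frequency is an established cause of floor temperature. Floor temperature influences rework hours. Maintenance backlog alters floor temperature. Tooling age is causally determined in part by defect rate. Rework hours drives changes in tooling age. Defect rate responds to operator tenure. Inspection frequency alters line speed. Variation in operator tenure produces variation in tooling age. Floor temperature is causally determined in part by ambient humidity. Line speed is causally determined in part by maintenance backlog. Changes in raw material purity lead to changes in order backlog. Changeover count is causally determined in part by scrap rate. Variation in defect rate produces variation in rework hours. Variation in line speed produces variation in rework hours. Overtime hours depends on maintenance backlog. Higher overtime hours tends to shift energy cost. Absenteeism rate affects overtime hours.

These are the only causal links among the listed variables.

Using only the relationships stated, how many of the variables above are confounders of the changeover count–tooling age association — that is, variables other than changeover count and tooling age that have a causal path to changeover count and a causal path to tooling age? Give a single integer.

2

The common causes are: batch size (to changeover count via batch size → energy cost → scrap rate → changeover count; to tooling age via batch size → line speed → rework hours → tooling age); maintenance backlog (to changeover count via maintenance backlog → overtime hours → energy cost → scrap rate → changeover count; to tooling age via maintenance backlog → line speed → rework hours → tooling age).
Every other variable lacks a causal path to at least one of changeover count and tooling age.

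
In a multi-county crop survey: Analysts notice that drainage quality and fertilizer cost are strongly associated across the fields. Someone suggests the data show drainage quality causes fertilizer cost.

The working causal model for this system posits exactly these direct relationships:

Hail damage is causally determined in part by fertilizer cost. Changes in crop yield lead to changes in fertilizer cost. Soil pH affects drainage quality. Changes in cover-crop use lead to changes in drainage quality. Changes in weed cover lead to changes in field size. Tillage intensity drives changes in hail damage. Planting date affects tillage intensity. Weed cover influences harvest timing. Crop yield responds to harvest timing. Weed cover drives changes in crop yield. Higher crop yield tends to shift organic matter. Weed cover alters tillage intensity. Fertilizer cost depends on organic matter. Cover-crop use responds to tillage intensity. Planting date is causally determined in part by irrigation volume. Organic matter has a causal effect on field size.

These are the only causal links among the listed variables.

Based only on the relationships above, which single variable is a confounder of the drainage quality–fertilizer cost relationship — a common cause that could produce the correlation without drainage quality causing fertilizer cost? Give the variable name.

weed cover

Weed cover has a causal path to drainage quality (weed cover → tillage intensity → cover-crop use → drainage quality) and a separate causal path to fertilizer cost (weed cover → crop yield → fertilizer cost), so it is a common cause of both.
No stated relationship gives drainage quality a causal route to fertilizer cost, so the correlation is explained by the shared upstream cause rather than a direct effect.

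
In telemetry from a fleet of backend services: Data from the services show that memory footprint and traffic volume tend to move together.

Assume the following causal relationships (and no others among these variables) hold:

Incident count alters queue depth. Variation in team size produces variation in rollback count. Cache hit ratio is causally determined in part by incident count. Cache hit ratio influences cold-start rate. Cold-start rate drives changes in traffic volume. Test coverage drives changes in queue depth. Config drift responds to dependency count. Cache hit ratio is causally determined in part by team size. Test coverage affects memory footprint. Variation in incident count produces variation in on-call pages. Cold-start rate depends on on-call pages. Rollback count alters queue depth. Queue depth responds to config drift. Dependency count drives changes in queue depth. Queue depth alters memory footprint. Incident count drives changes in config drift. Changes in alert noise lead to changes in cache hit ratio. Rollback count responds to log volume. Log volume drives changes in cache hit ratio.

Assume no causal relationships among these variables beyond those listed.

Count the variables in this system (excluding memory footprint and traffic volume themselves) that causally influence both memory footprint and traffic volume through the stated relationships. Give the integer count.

3

The common causes are: incident count (to memory footprint via incident count → queue depth → memory footprint; to traffic volume via incident count → cache hit ratio → cold-start rate → traffic volume); log volume (to memory footprint via log volume → rollback count → queue depth → memory footprint; to traffic volume via log volume → cache hit ratio → cold-start rate → traffic volume); team size (to memory footprint via team size → rollback count → queue depth → memory footprint; to traffic volume via team size → cache hit ratio → cold-start rate → traffic volume).
Every other variable lacks a causal path to at least one of memory footprint and traffic volume.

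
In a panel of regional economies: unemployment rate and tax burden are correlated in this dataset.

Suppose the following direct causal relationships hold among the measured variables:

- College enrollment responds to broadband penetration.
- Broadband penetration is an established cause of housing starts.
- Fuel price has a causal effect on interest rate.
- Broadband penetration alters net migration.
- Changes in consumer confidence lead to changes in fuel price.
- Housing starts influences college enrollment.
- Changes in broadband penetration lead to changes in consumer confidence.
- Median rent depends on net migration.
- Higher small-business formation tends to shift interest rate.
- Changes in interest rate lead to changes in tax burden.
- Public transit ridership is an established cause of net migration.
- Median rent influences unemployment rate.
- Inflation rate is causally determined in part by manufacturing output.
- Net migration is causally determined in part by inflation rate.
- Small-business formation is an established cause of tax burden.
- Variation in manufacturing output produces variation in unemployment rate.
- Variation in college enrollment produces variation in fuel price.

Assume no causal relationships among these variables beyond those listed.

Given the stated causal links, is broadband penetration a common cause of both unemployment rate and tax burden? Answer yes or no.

yes

Broadband penetration has a causal path to unemployment rate (broadband penetration → net migration → median rent → unemployment rate) and to tax burden (broadband penetration → consumer confidence → fuel price → interest rate → tax burden), so it is a common cause of both — a confounder.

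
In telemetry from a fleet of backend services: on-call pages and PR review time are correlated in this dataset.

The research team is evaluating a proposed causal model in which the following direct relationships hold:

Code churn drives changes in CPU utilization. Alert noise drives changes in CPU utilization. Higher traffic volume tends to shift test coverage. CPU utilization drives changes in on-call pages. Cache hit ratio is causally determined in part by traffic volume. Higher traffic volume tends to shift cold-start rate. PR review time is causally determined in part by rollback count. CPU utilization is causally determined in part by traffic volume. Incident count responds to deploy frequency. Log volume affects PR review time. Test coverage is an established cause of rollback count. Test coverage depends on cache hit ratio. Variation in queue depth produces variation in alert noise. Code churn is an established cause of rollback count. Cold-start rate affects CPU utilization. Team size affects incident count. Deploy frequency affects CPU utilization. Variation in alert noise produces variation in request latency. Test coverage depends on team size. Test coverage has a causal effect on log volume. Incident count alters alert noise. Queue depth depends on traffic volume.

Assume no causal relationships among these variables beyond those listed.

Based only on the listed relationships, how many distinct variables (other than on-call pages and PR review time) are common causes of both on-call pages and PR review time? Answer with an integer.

The common causes are: code churn (to on-call pages via code churn → CPU utilization → on-call pages; to PR review time via code churn → rollback count → PR review time); team size (to on-call pages via team size → incident count → alert noise → CPU utilization → on-call pages; to PR review time via team size → test coverage → log volume → PR review time); traffic volume (to on-call pages via traffic volume → CPU utilization → on-call pages; to PR review time via traffic volume → test coverage → log volume → PR review time).
Every other variable lacks a causal path to at least one of on-call pages and PR review time.

3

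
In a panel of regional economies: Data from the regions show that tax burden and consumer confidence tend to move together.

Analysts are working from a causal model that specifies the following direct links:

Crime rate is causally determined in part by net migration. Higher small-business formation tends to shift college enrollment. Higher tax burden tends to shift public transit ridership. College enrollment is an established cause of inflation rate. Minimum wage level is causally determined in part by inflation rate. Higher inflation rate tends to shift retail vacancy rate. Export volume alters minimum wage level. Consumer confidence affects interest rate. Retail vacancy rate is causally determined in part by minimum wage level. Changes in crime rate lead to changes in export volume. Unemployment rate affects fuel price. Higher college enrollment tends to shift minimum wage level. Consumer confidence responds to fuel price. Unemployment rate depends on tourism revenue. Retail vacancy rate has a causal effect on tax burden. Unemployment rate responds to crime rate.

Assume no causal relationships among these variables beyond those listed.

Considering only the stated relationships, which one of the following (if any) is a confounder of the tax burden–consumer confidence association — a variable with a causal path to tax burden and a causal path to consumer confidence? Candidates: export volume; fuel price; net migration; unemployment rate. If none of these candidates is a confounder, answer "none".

net migration

Net migration causes tax burden (net migration → crime rate → export volume → minimum wage level → retail vacancy rate → tax burden) and also causes consumer confidence (net migration → crime rate → unemployment rate → fuel price → consumer confidence); it is a common cause of both.
Each of the other candidates lacks a causal path to at least one of tax burden and consumer confidence, so they do not confound the relationship.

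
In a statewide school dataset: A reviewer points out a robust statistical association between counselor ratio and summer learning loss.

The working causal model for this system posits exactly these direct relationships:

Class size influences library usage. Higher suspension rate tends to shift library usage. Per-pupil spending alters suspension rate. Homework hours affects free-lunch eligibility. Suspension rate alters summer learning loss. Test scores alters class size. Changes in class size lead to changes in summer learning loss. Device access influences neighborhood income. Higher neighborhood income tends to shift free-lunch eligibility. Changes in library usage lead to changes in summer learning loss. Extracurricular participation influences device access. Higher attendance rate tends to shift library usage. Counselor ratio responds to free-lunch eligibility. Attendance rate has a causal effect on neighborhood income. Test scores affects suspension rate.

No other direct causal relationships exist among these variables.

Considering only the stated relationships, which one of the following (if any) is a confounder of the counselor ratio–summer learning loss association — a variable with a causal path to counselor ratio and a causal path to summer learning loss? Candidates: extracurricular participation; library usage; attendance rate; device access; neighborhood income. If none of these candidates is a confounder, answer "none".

attendance rate

Attendance rate causes counselor ratio (attendance rate → neighborhood income → free-lunch eligibility → counselor ratio) and also causes summer learning loss (attendance rate → library usage → summer learning loss); it is a common cause of both.
Each of the other candidates lacks a causal path to at least one of counselor ratio and summer learning loss, so they do not confound the relationship.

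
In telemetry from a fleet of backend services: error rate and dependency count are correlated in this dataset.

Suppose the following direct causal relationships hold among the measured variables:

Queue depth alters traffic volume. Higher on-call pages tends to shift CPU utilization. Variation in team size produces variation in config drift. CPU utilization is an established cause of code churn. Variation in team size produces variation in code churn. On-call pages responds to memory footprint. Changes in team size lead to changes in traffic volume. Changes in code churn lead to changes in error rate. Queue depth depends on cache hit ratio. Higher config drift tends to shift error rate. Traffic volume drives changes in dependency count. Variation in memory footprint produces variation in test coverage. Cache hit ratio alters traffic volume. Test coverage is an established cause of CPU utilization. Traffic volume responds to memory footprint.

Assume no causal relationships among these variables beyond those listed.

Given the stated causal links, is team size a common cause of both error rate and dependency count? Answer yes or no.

Team size has a causal path to error rate (team size → config drift → error rate) and to dependency count (team size → traffic volume → dependency count), so it is a common cause of both — a confounder.

yes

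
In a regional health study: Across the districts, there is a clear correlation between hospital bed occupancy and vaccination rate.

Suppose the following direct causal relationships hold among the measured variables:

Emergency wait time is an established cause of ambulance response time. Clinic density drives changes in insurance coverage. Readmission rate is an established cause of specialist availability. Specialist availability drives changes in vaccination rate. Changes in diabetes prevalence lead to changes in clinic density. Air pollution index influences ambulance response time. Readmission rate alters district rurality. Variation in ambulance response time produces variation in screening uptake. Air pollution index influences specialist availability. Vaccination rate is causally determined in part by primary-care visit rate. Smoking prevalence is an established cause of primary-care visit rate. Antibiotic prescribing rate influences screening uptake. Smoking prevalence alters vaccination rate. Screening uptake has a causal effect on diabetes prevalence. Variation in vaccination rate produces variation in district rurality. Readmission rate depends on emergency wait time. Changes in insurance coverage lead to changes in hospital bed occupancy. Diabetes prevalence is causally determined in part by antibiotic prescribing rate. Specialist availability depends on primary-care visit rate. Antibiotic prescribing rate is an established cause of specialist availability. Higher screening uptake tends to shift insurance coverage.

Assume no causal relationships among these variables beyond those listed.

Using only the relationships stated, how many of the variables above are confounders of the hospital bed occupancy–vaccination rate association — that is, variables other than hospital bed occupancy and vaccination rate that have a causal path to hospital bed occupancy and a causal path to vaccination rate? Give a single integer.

3

The common causes are: air pollution index (to hospital bed occupancy via air pollution index → ambulance response time → screening uptake → insurance coverage → hospital bed occupancy; to vaccination rate via air pollution index → specialist availability → vaccination rate); antibiotic prescribing rate (to hospital bed occupancy via antibiotic prescribing rate → screening uptake → insurance coverage → hospital bed occupancy; to vaccination rate via antibiotic prescribing rate → specialist availability → vaccination rate); emergency wait time (to hospital bed occupancy via emergency wait time → ambulance response time → screening uptake → insurance coverage → hospital bed occupancy; to vaccination rate via emergency wait time → readmission rate → specialist availability → vaccination rate).
Every other variable lacks a causal path to at least one of hospital bed occupancy and vaccination rate.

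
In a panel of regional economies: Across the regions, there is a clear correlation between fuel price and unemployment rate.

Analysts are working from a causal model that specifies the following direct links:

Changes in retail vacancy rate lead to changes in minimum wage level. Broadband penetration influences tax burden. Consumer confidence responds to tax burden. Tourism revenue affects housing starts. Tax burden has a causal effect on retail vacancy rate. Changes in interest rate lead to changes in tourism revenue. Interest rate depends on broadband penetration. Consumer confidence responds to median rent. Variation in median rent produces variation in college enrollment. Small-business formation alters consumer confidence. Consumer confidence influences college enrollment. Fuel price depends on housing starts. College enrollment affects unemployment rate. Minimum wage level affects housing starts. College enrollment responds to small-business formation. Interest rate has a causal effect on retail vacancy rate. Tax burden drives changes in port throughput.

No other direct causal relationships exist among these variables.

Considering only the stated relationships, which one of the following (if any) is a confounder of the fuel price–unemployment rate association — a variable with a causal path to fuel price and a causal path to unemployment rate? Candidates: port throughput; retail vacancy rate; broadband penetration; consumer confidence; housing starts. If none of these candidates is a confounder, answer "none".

Broadband penetration causes fuel price (broadband penetration → interest rate → tourism revenue → housing starts → fuel price) and also causes unemployment rate (broadband penetration → tax burden → consumer confidence → college enrollment → unemployment rate); it is a common cause of both.
Each of the other candidates lacks a causal path to at least one of fuel price and unemployment rate, so they do not confound the relationship.

broadband penetration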